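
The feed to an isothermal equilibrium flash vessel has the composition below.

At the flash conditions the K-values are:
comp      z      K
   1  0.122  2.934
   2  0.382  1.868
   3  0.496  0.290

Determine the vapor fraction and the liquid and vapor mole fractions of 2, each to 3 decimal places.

ψ = 0.254, x_2 = 0.313, y_2 = 0.585

Let ψ = V/F and solve Σ zᵢ(Kᵢ−1)/(1+ψ(Kᵢ−1)) = 0.
Feasibility: ΣzᵢKᵢ = 1.215, Σzᵢ/Kᵢ = 1.956 — both > 1, two phases present.
Iterate (Newton) starting at ψ = 0.47:
  ψ = 0.470: g = -0.1694, g' = -0.834 → ψ = 0.267
  ψ = 0.267: g = -0.0096, g' = -0.769 → ψ = 0.254
Converged at ψ = 0.254.
Compositions from xᵢ = zᵢ/(1+ψ(Kᵢ−1)), yᵢ = Kᵢxᵢ:
  1: x = 0.082, y = 0.240
  2: x = 0.313, y = 0.585
  3: x = 0.605, y = 0.176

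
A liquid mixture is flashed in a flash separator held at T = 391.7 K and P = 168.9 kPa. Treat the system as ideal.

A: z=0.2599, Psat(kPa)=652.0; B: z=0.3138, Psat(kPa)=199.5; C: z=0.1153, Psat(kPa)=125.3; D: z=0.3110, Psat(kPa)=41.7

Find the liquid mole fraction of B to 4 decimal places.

Raoult's law: Kᵢ = Pᵢˢᵃᵗ/P = Pᵢˢᵃᵗ/168.9.
  K_A = 652.0/168.9 = 3.860272, K_B = 199.5/168.9 = 1.181172, K_C = 125.3/168.9 = 0.741859, K_D = 41.7/168.9 = 0.246892
Let β = V/F and solve Σ zᵢ(Kᵢ−1)/(1+β(Kᵢ−1)) = 0.
Feasibility: ΣzᵢKᵢ = 1.5363, Σzᵢ/Kᵢ = 1.7481 — both > 1, two phases present.
Newton iteration, β⁰ = 0.42:
  β = 0.4200: g = 0.01457, g' = -0.8347 → β = 0.4375
Converged at β = 0.4375.
Compositions from xᵢ = zᵢ/(1+β(Kᵢ−1)), yᵢ = Kᵢxᵢ:
  A: x = 0.1154, y = 0.4456
  B: x = 0.2908, y = 0.3434
  C: x = 0.1300, y = 0.0964
  D: x = 0.4638, y = 0.1145

x_B = 0.2908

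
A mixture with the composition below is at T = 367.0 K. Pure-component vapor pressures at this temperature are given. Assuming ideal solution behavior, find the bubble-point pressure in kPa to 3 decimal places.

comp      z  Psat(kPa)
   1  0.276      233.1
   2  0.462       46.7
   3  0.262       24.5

Pbub = 92.330 kPa

At the bubble point ψ → 0, so ΣzᵢKᵢ = 1 with Kᵢ = Pᵢˢᵃᵗ/P ⇒ P = ΣzᵢPᵢˢᵃᵗ.
P = 0.276·233.1 + 0.462·46.7 + 0.262·24.5 = 92.330 kPa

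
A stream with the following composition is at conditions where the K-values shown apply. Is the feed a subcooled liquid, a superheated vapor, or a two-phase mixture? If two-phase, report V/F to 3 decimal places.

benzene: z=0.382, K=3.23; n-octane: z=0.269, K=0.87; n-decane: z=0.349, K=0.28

ΣzᵢKᵢ = 1.566; Σzᵢ/Kᵢ = 1.674.
Both exceed 1, so a two-phase solution exists.
Newton–Raphson from ψ = 0.5:
  ψ = 0.500: g = -0.0273, g' = -0.872 → ψ = 0.469
Converged at ψ = 0.469.

two-phase, V/F = 0.469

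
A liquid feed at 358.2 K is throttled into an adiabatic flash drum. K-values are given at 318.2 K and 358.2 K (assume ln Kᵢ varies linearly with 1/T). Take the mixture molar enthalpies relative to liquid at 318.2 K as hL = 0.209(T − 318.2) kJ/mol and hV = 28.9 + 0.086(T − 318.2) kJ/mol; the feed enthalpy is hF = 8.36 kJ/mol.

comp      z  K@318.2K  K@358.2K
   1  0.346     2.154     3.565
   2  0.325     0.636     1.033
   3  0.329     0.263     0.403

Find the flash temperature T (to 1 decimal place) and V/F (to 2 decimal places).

Adiabatic flash: solve Rachford–Rice at each trial T, then check hF = ψ·hV(T) + (1−ψ)·hL(T).
  T = 318.2 K: K = (2.154, 0.636, 0.263), RR gives ψ = 0.058, H_out = 1.680 kJ/mol
  T = 358.2 K: K = (3.565, 1.033, 0.403), RR gives ψ = 0.685, H_out = 24.789 kJ/mol
  T = 338.2 K: K = (2.813, 0.822, 0.330), RR gives ψ = 0.400, H_out = 14.758 kJ/mol
  T = 328.2 K: K = (2.471, 0.726, 0.295), RR gives ψ = 0.243, H_out = 8.812 kJ/mol
  T = 323.2 K: K = (2.310, 0.680, 0.279), RR gives ψ = 0.155, H_out = 5.442 kJ/mol
  T = 325.7 K: K = (2.390, 0.703, 0.287), RR gives ψ = 0.200, H_out = 7.168 kJ/mol
  T = 326.9 K: K = (2.429, 0.714, 0.291), RR gives ψ = 0.221, H_out = 7.967 kJ/mol
Linear interpolation between T = 326.9 (H_out = 7.967) and T = 328.2 (H_out = 8.812) on hF = 8.36 gives T ≈ 327.5 K, at which ψ = 0.23.

T = 327.5 K, V/F = 0.23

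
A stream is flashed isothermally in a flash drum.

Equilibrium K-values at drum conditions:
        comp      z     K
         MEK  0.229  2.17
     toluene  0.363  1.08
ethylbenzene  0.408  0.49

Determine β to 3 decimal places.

β = 0.242

Rachford–Rice: g(β) = Σ zᵢ(Kᵢ−1)/(1+β(Kᵢ−1)) = 0.
g(0) = ΣzᵢKᵢ − 1 = 0.089 and g(1) = 1 − Σzᵢ/Kᵢ = -0.274, so a root lies in (0, 1).
Iterate (Newton) starting at β = 0.5:
  β = 0.500: g = -0.0823, g' = -0.318 → β = 0.241
  β = 0.241: g = 0.0002, g' = -0.331 → β = 0.242
Converged at β = 0.242.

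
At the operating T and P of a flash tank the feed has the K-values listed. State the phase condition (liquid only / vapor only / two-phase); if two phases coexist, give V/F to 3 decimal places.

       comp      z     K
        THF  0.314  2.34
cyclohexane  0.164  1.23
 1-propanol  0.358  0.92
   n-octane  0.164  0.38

two-phase, V/F = 0.807

ΣzᵢKᵢ = 1.328; Σzᵢ/Kᵢ = 1.088.
Both exceed 1, so a two-phase solution exists.
Rachford–Rice: g(ψ) = Σ zᵢ(Kᵢ−1)/(1+ψ(Kᵢ−1)) = 0.
Iterate (Newton) starting at ψ = 0.43:
  ψ = 0.430: g = 0.1330, g' = -0.354 → ψ = 0.806
  ψ = 0.806: g = 0.0003, g' = -0.391 → ψ = 0.807
Converged at ψ = 0.807.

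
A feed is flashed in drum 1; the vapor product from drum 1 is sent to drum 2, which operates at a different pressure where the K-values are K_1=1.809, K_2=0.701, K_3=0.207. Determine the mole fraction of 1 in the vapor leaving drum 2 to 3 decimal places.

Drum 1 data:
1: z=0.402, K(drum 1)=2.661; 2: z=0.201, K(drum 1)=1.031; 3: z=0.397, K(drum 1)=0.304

y_1 (drum 2) = 0.756

Drum 1:
Rachford–Rice: g(ψ₁) = Σ zᵢ(Kᵢ−1)/(1+ψ₁(Kᵢ−1)) = 0.
g(0) = ΣzᵢKᵢ − 1 = 0.398 and g(1) = 1 − Σzᵢ/Kᵢ = -0.652, so a root lies in (0, 1).
Newton–Raphson from ψ₁ = 0.5:
  ψ₁ = 0.500: g = -0.0529, g' = -0.784 → ψ₁ = 0.433
  ψ₁ = 0.433: g = -0.0006, g' = -0.769 → ψ₁ = 0.432
Converged at ψ₁ = 0.432.
Drum-1 compositions:
  1: x = 0.234, y = 0.623
  2: x = 0.198, y = 0.204
  3: x = 0.568, y = 0.173
Drum-2 feed = drum-1 vapor: z₂ = (0.6230, 0.2045, 0.1725).
Drum 2:
Let ψ₂ = V/F and solve Σ zᵢ(Kᵢ−1)/(1+ψ₂(Kᵢ−1)) = 0.
g(0) = ΣzᵢKᵢ − 1 = 0.306 and g(1) = 1 − Σzᵢ/Kᵢ = -0.470, so a root lies in (0, 1).
Newton iteration, ψ₂⁰ = 0.44:
  ψ₂ = 0.440: g = 0.0911, g' = -0.502 → ψ₂ = 0.622
  ψ₂ = 0.622: g = -0.0096, g' = -0.630 → ψ₂ = 0.606
Converged at ψ₂ = 0.606.
  1: x = 0.418, y = 0.756
  2: x = 0.250, y = 0.175
  3: x = 0.332, y = 0.069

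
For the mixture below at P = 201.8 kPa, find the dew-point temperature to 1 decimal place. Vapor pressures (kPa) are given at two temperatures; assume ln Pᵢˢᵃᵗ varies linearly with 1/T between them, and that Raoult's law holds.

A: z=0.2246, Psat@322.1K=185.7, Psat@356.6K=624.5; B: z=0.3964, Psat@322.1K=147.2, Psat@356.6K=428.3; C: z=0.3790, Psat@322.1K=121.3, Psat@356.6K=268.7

Dew-point temperature: Σzᵢ·P/Pᵢˢᵃᵗ(T) = 1. Interpolate ln Pᵢˢᵃᵗ = aᵢ + bᵢ/T.
  T = 322.1 K: ΣzᵢP/Pᵢˢᵃᵗ = 1.4180
  T = 356.6 K: ΣzᵢP/Pᵢˢᵃᵗ = 0.5440
  T = 339.4 K: ΣzᵢP/Pᵢˢᵃᵗ = 0.8531
  T = 330.8 K: ΣzᵢP/Pᵢˢᵃᵗ = 1.0899
  T = 335.1 K: ΣzᵢP/Pᵢˢᵃᵗ = 0.9625
  T = 333.0 K: ΣzᵢP/Pᵢˢᵃᵗ = 1.0223
Interpolating between 333.0 K and 335.1 K gives T ≈ 333.8 K.

T = 333.8 K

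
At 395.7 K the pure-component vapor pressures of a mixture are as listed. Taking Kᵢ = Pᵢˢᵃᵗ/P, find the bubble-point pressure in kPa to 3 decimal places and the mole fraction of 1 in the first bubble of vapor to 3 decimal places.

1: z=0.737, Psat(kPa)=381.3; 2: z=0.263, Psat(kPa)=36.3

Pbub = 290.565 kPa, y_1 = 0.967

At the bubble point ψ → 0, so ΣzᵢKᵢ = 1 with Kᵢ = Pᵢˢᵃᵗ/P ⇒ P = ΣzᵢPᵢˢᵃᵗ.
P = 0.737·381.3 + 0.263·36.3 = 290.565 kPa
yᵢ = zᵢPᵢˢᵃᵗ/P ⇒ y_1 = 0.737·381.3/290.565 = 0.967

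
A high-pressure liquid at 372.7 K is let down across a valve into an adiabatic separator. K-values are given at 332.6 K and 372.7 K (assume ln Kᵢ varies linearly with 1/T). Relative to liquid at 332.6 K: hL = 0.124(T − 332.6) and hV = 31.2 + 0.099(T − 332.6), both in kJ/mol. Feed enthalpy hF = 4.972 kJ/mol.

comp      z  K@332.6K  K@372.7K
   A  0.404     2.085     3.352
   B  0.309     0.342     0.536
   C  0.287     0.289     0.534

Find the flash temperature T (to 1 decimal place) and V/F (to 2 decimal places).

Adiabatic flash: solve Rachford–Rice at each trial T, then check hF = ψ·hV(T) + (1−ψ)·hL(T).
  T = 332.6 K: K = (2.085, 0.342, 0.289), RR gives ψ = 0.042, H_out = 1.302 kJ/mol
  T = 372.7 K: K = (3.352, 0.536, 0.534), RR gives ψ = 0.615, H_out = 23.558 kJ/mol
  T = 352.6 K: K = (2.678, 0.433, 0.399), RR gives ψ = 0.338, H_out = 12.848 kJ/mol
  T = 342.6 K: K = (2.372, 0.386, 0.341), RR gives ψ = 0.201, H_out = 7.469 kJ/mol
  T = 337.6 K: K = (2.226, 0.364, 0.314), RR gives ψ = 0.126, H_out = 4.532 kJ/mol
  T = 340.1 K: K = (2.298, 0.375, 0.328), RR gives ψ = 0.164, H_out = 6.030 kJ/mol
  T = 338.9 K: K = (2.263, 0.370, 0.321), RR gives ψ = 0.146, H_out = 5.319 kJ/mol
Linear interpolation between T = 337.6 (H_out = 4.532) and T = 338.9 (H_out = 5.319) on hF = 4.972 gives T ≈ 338.3 K, at which ψ = 0.14.

T = 338.3 K, V/F = 0.14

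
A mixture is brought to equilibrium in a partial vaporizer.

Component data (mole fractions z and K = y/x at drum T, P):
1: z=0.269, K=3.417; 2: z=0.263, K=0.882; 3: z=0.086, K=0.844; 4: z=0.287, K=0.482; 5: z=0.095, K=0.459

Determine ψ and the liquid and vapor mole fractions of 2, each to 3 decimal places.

ψ = 0.454, x_2 = 0.278, y_2 = 0.245

Material balance + equilibrium reduce to Σ zᵢ(Kᵢ−1)/(1+ψ(Kᵢ−1)) = 0.
g(0) = ΣzᵢKᵢ − 1 = 0.406 and g(1) = 1 − Σzᵢ/Kᵢ = -0.281, so a root lies in (0, 1).
Iterate (Newton) starting at ψ = 0.53:
  ψ = 0.530: g = -0.0397, g' = -0.510 → ψ = 0.452
  ψ = 0.452: g = 0.0013, g' = -0.545 → ψ = 0.454
Converged at ψ = 0.454.
Compositions from xᵢ = zᵢ/(1+ψ(Kᵢ−1)), yᵢ = Kᵢxᵢ:
  1: x = 0.128, y = 0.438
  2: x = 0.278, y = 0.245
  3: x = 0.093, y = 0.078
  4: x = 0.375, y = 0.181
  5: x = 0.126, y = 0.058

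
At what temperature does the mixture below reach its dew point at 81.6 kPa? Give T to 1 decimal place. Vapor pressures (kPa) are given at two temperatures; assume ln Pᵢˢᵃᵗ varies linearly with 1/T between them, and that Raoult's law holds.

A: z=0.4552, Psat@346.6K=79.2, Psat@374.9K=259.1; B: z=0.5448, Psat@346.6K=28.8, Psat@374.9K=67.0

T = 367.8 K

Dew-point temperature: Σzᵢ·P/Pᵢˢᵃᵗ(T) = 1. Interpolate ln Pᵢˢᵃᵗ = aᵢ + bᵢ/T.
  T = 346.6 K: ΣzᵢP/Pᵢˢᵃᵗ = 2.0126
  T = 374.9 K: ΣzᵢP/Pᵢˢᵃᵗ = 0.8069
  T = 360.8 K: ΣzᵢP/Pᵢˢᵃᵗ = 1.2467
  T = 367.9 K: ΣzᵢP/Pᵢˢᵃᵗ = 0.9968
  T = 364.4 K: ΣzᵢP/Pᵢˢᵃᵗ = 1.1116
  T = 366.1 K: ΣzᵢP/Pᵢˢᵃᵗ = 1.0540
Interpolating between 366.1 K and 367.9 K gives T ≈ 367.8 K.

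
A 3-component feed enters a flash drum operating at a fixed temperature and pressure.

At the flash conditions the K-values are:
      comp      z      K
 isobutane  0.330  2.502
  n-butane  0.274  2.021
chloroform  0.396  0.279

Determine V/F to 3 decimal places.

V/F = 0.525

Newton–Raphson from V/F = 0.69:
  V/F = 0.690: g = -0.1606, g' = -1.093 → V/F = 0.543
  V/F = 0.543: g = -0.0163, g' = -0.900 → V/F = 0.525
Converged at V/F = 0.525.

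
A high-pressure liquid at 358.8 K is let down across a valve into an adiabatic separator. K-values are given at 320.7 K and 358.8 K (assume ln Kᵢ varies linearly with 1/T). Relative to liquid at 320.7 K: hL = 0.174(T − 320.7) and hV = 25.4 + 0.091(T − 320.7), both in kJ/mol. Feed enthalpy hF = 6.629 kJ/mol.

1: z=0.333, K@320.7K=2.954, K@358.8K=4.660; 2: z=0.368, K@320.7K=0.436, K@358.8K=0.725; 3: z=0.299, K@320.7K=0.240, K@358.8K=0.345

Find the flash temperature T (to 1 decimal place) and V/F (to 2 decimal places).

Adiabatic flash: solve Rachford–Rice at each trial T, then check hF = ψ·hV(T) + (1−ψ)·hL(T).
  T = 320.7 K: K = (2.954, 0.436, 0.240), RR gives ψ = 0.168, H_out = 4.269 kJ/mol
  T = 358.8 K: K = (4.660, 0.725, 0.345), RR gives ψ = 0.525, H_out = 18.315 kJ/mol
  T = 339.8 K: K = (3.760, 0.571, 0.291), RR gives ψ = 0.350, H_out = 11.647 kJ/mol
  T = 330.2 K: K = (3.342, 0.500, 0.265), RR gives ψ = 0.262, H_out = 8.091 kJ/mol
  T = 325.4 K: K = (3.143, 0.467, 0.252), RR gives ψ = 0.216, H_out = 6.210 kJ/mol
  T = 327.8 K: K = (3.242, 0.484, 0.258), RR gives ψ = 0.239, H_out = 7.161 kJ/mol
  T = 326.6 K: K = (3.192, 0.475, 0.255), RR gives ψ = 0.227, H_out = 6.689 kJ/mol
Linear interpolation between T = 325.4 (H_out = 6.210) and T = 326.6 (H_out = 6.689) on hF = 6.629 gives T ≈ 326.4 K, at which ψ = 0.23.

T = 326.4 K, V/F = 0.23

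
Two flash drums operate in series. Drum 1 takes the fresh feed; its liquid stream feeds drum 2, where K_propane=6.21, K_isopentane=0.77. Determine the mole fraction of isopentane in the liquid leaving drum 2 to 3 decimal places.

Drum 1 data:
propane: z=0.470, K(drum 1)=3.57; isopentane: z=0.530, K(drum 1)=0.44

Drum 1:
Let ψ₁ = V/F and solve Σ zᵢ(Kᵢ−1)/(1+ψ₁(Kᵢ−1)) = 0.
Check two-phase: ΣzᵢKᵢ = 1.911 > 1 and Σzᵢ/Kᵢ = 1.336 > 1, so g(0) = 0.911 > 0 and g(1) = -0.336 < 0.
Newton–Raphson from ψ₁ = 0.5:
  ψ₁ = 0.500: g = 0.1164, g' = -0.915 → ψ₁ = 0.627
  ψ₁ = 0.627: g = 0.0050, g' = -0.850 → ψ₁ = 0.633
Converged at ψ₁ = 0.633.
Drum-1 compositions:
  propane: x = 0.179, y = 0.639
  isopentane: x = 0.821, y = 0.361
Drum-2 feed = drum-1 liquid: z₂ = (0.1789, 0.8211).
Drum 2:
Binary case is linear: z₁(K₁−1)(1+ψ₂(K₂−1)) + z₂(K₂−1)(1+ψ₂(K₁−1)) = 0
⇒ ψ₂ = [z₁(K₁−1)+z₂(K₂−1)] / [−(K₁−1)(K₂−1)] = 0.7433/1.1983 = 0.620
  propane: x = 0.042, y = 0.263
  isopentane: x = 0.958, y = 0.737

x_isopentane (drum 2) = 0.958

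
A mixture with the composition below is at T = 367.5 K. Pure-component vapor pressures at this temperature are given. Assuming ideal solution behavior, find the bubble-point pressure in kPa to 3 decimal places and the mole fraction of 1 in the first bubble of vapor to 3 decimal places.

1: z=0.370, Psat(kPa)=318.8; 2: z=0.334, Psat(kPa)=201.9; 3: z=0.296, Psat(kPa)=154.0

At the bubble point ψ → 0, so ΣzᵢKᵢ = 1 with Kᵢ = Pᵢˢᵃᵗ/P ⇒ P = ΣzᵢPᵢˢᵃᵗ.
P = 0.370·318.8 + 0.334·201.9 + 0.296·154.0 = 230.975 kPa
yᵢ = zᵢPᵢˢᵃᵗ/P ⇒ y_1 = 0.370·318.8/230.975 = 0.511

Pbub = 230.975 kPa, y_1 = 0.511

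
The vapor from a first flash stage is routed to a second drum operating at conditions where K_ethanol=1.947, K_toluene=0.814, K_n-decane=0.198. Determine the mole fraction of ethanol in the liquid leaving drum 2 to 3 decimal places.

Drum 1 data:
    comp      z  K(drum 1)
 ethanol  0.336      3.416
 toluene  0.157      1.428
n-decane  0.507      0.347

Drum 1:
Newton iteration, ψ₁⁰ = 0.66:
  ψ₁ = 0.660: g = -0.2166, g' = -0.977 → ψ₁ = 0.438
  ψ₁ = 0.438: g = -0.0129, g' = -0.907 → ψ₁ = 0.424
Converged at ψ₁ = 0.424.
Drum-1 compositions:
  ethanol: x = 0.166, y = 0.567
  toluene: x = 0.133, y = 0.190
  n-decane: x = 0.701, y = 0.243
Drum-2 feed = drum-1 vapor: z₂ = (0.5669, 0.1898, 0.2433).
Drum 2:
Material balance + equilibrium reduce to Σ zᵢ(Kᵢ−1)/(1+ψ₂(Kᵢ−1)) = 0.
Check two-phase: ΣzᵢKᵢ = 1.306 > 1 and Σzᵢ/Kᵢ = 1.753 > 1, so g(0) = 0.306 > 0 and g(1) = -0.753 < 0.
Newton iteration, ψ₂⁰ = 0.31:
  ψ₂ = 0.310: g = 0.1179, g' = -0.588 → ψ₂ = 0.510
  ψ₂ = 0.510: g = -0.0074, g' = -0.688 → ψ₂ = 0.500
Converged at ψ₂ = 0.500.
  ethanol: x = 0.385, y = 0.749
  toluene: x = 0.209, y = 0.170
  n-decane: x = 0.406, y = 0.080

x_ethanol (drum 2) = 0.385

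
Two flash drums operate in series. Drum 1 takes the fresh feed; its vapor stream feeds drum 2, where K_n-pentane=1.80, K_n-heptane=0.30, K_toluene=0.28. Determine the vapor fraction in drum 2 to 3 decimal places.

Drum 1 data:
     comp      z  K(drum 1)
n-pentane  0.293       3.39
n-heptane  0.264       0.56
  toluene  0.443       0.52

V/F (drum 2) = 0.216

Drum 1:
Material balance + equilibrium reduce to Σ zᵢ(Kᵢ−1)/(1+ψ₁(Kᵢ−1)) = 0.
g(0) = ΣzᵢKᵢ − 1 = 0.371 and g(1) = 1 − Σzᵢ/Kᵢ = -0.410, so a root lies in (0, 1).
Newton iteration, ψ₁⁰ = 0.5:
  ψ₁ = 0.500: g = -0.1097, g' = -0.608 → ψ₁ = 0.320
  ψ₁ = 0.320: g = 0.0107, g' = -0.750 → ψ₁ = 0.334
Converged at ψ₁ = 0.334.
Drum-1 compositions:
  n-pentane: x = 0.163, y = 0.552
  n-heptane: x = 0.309, y = 0.173
  toluene: x = 0.528, y = 0.274
Drum-2 feed = drum-1 vapor: z₂ = (0.5523, 0.1733, 0.2743).
Drum 2:
Rachford–Rice: g(ψ₂) = Σ zᵢ(Kᵢ−1)/(1+ψ₂(Kᵢ−1)) = 0.
Feasibility: ΣzᵢKᵢ = 1.123, Σzᵢ/Kᵢ = 1.864 — both > 1, two phases present.
Newton–Raphson from ψ₂ = 0.61:
  ψ₂ = 0.610: g = -0.2670, g' = -0.871 → ψ₂ = 0.303
  ψ₂ = 0.303: g = -0.0511, g' = -0.599 → ψ₂ = 0.218
  ψ₂ = 0.218: g = -0.0011, g' = -0.575 → ψ₂ = 0.216
Converged at ψ₂ = 0.216.
  n-pentane: x = 0.471, y = 0.848
  n-heptane: x = 0.204, y = 0.061
  toluene: x = 0.325, y = 0.091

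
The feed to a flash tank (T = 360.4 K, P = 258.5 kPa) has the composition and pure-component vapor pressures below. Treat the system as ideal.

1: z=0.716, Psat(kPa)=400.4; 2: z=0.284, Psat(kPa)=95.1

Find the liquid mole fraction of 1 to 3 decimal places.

x_1 = 0.535

Raoult's law: Kᵢ = Pᵢˢᵃᵗ/P = Pᵢˢᵃᵗ/258.5.
  K_1 = 400.4/258.5 = 1.54894, K_2 = 95.1/258.5 = 0.36789
Let ψ = V/F and solve Σ zᵢ(Kᵢ−1)/(1+ψ(Kᵢ−1)) = 0.
g(0) = ΣzᵢKᵢ − 1 = 0.214 and g(1) = 1 − Σzᵢ/Kᵢ = -0.234, so a root lies in (0, 1).
Iterate (Newton) starting at ψ = 0.47:
  ψ = 0.470: g = 0.0570, g' = -0.366 → ψ = 0.626
  ψ = 0.626: g = -0.0045, g' = -0.430 → ψ = 0.615
Converged at ψ = 0.615.
Compositions from xᵢ = zᵢ/(1+ψ(Kᵢ−1)), yᵢ = Kᵢxᵢ:
  1: x = 0.535, y = 0.829
  2: x = 0.465, y = 0.171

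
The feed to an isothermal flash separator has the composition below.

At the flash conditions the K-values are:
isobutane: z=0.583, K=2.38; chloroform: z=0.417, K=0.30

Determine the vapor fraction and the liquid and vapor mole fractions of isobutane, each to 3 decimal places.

ψ = 0.531, x_isobutane = 0.337, y_isobutane = 0.801

Let ψ = V/F and solve Σ zᵢ(Kᵢ−1)/(1+ψ(Kᵢ−1)) = 0.
Check two-phase: ΣzᵢKᵢ = 1.513 > 1 and Σzᵢ/Kᵢ = 1.635 > 1, so g(0) = 0.513 > 0 and g(1) = -0.635 < 0.
Binary case is linear: z₁(K₁−1)(1+ψ(K₂−1)) + z₂(K₂−1)(1+ψ(K₁−1)) = 0
⇒ ψ = [z₁(K₁−1)+z₂(K₂−1)] / [−(K₁−1)(K₂−1)] = 0.5126/0.9660 = 0.531
Compositions from xᵢ = zᵢ/(1+ψ(Kᵢ−1)), yᵢ = Kᵢxᵢ:
  isobutane: x = 0.337, y = 0.801
  chloroform: x = 0.663, y = 0.199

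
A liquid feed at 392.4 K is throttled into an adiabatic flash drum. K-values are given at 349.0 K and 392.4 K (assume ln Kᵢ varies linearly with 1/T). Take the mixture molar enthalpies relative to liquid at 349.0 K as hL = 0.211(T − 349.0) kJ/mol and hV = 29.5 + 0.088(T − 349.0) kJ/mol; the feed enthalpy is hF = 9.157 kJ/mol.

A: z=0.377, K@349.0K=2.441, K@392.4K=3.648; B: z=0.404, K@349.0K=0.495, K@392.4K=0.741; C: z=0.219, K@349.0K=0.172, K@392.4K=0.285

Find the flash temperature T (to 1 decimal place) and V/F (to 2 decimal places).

Adiabatic flash: solve Rachford–Rice at each trial T, then check hF = ψ·hV(T) + (1−ψ)·hL(T).
  T = 349.0 K: K = (2.441, 0.495, 0.172), RR gives ψ = 0.173, H_out = 5.091 kJ/mol
  T = 392.4 K: K = (3.648, 0.741, 0.285), RR gives ψ = 0.584, H_out = 23.265 kJ/mol
  T = 370.7 K: K = (3.019, 0.613, 0.225), RR gives ψ = 0.388, H_out = 14.987 kJ/mol
  T = 359.9 K: K = (2.725, 0.553, 0.198), RR gives ψ = 0.286, H_out = 10.360 kJ/mol
  T = 354.4 K: K = (2.580, 0.523, 0.184), RR gives ψ = 0.231, H_out = 7.796 kJ/mol
  T = 357.1 K: K = (2.651, 0.538, 0.191), RR gives ψ = 0.258, H_out = 9.076 kJ/mol
  T = 358.5 K: K = (2.688, 0.545, 0.194), RR gives ψ = 0.272, H_out = 9.723 kJ/mol
Linear interpolation between T = 357.1 (H_out = 9.076) and T = 358.5 (H_out = 9.723) on hF = 9.157 gives T ≈ 357.3 K, at which ψ = 0.26.

T = 357.3 K, V/F = 0.26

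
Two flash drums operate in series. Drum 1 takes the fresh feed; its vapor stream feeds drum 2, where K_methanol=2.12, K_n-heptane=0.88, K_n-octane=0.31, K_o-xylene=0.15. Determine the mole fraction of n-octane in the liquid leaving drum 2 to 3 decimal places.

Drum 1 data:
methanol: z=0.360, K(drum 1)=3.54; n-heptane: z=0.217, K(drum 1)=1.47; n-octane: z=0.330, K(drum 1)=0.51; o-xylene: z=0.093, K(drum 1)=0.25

Drum 1:
Material balance + equilibrium reduce to Σ zᵢ(Kᵢ−1)/(1+ψ₁(Kᵢ−1)) = 0.
Feasibility: ΣzᵢKᵢ = 1.785, Σzᵢ/Kᵢ = 1.268 — both > 1, two phases present.
Newton iteration, ψ₁⁰ = 0.5:
  ψ₁ = 0.500: g = 0.1596, g' = -0.755 → ψ₁ = 0.711
  ψ₁ = 0.711: g = 0.0044, g' = -0.749 → ψ₁ = 0.717
Converged at ψ₁ = 0.717.
Drum-1 compositions:
  methanol: x = 0.128, y = 0.452
  n-heptane: x = 0.162, y = 0.239
  n-octane: x = 0.509, y = 0.260
  o-xylene: x = 0.201, y = 0.050
Drum-2 feed = drum-1 vapor: z₂ = (0.4516, 0.2386, 0.2595, 0.0503).
Drum 2:
Let ψ₂ = V/F and solve Σ zᵢ(Kᵢ−1)/(1+ψ₂(Kᵢ−1)) = 0.
Feasibility: ΣzᵢKᵢ = 1.255, Σzᵢ/Kᵢ = 1.657 — both > 1, two phases present.
Newton–Raphson from ψ₂ = 0.62:
  ψ₂ = 0.620: g = -0.1358, g' = -0.741 → ψ₂ = 0.437
  ψ₂ = 0.437: g = -0.0149, g' = -0.604 → ψ₂ = 0.412
Converged at ψ₂ = 0.412.
  methanol: x = 0.309, y = 0.655
  n-heptane: x = 0.251, y = 0.221
  n-octane: x = 0.363, y = 0.112
  o-xylene: x = 0.077, y = 0.012

x_n-octane (drum 2) = 0.363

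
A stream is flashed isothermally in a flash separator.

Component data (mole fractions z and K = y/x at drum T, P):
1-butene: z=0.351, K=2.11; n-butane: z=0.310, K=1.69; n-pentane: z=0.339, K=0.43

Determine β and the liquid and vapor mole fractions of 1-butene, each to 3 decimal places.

Material balance + equilibrium reduce to Σ zᵢ(Kᵢ−1)/(1+β(Kᵢ−1)) = 0.
g(0) = ΣzᵢKᵢ − 1 = 0.410 and g(1) = 1 − Σzᵢ/Kᵢ = -0.138, so a root lies in (0, 1).
Newton–Raphson from β = 0.5:
  β = 0.500: g = 0.1393, g' = -0.476 → β = 0.793
  β = 0.793: g = -0.0070, g' = -0.551 → β = 0.780
Converged at β = 0.780.
Compositions from xᵢ = zᵢ/(1+β(Kᵢ−1)), yᵢ = Kᵢxᵢ:
  1-butene: x = 0.188, y = 0.397
  n-butane: x = 0.202, y = 0.341
  n-pentane: x = 0.610, y = 0.262

β = 0.780, x_1-butene = 0.188, y_1-butene = 0.397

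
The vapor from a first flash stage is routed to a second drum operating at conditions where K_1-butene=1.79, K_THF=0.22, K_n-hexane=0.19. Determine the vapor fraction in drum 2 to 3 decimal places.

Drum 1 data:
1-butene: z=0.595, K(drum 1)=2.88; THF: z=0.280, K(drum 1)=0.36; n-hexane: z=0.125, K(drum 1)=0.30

V/F (drum 2) = 0.629

Drum 1:
Rachford–Rice: g(ψ₁) = Σ zᵢ(Kᵢ−1)/(1+ψ₁(Kᵢ−1)) = 0.
Check two-phase: ΣzᵢKᵢ = 1.852 > 1 and Σzᵢ/Kᵢ = 1.401 > 1, so g(0) = 0.852 > 0 and g(1) = -0.401 < 0.
Newton–Raphson from ψ₁ = 0.5:
  ψ₁ = 0.500: g = 0.1785, g' = -0.952 → ψ₁ = 0.687
Converged at ψ₁ = 0.687.
Drum-1 compositions:
  1-butene: x = 0.260, y = 0.748
  THF: x = 0.500, y = 0.180
  n-hexane: x = 0.241, y = 0.072
Drum-2 feed = drum-1 vapor: z₂ = (0.7479, 0.1798, 0.0722).
Drum 2:
Material balance + equilibrium reduce to Σ zᵢ(Kᵢ−1)/(1+ψ₂(Kᵢ−1)) = 0.
g(0) = ΣzᵢKᵢ − 1 = 0.392 and g(1) = 1 − Σzᵢ/Kᵢ = -0.615, so a root lies in (0, 1).
Iterate (Newton) starting at ψ₂ = 0.31:
  ψ₂ = 0.310: g = 0.2115, g' = -0.576 → ψ₂ = 0.677
  ψ₂ = 0.677: g = -0.0420, g' = -0.922 → ψ₂ = 0.632
  ψ₂ = 0.632: g = -0.0021, g' = -0.832 → ψ₂ = 0.629
Converged at ψ₂ = 0.629.
  1-butene: x = 0.500, y = 0.894
  THF: x = 0.353, y = 0.078
  n-hexane: x = 0.147, y = 0.028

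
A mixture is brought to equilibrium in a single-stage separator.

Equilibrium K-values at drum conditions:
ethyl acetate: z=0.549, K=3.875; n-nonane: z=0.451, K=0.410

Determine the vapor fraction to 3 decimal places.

ψ = 0.774

Binary case is linear: z₁(K₁−1)(1+ψ(K₂−1)) + z₂(K₂−1)(1+ψ(K₁−1)) = 0
⇒ ψ = [z₁(K₁−1)+z₂(K₂−1)] / [−(K₁−1)(K₂−1)] = 1.3123/1.6963 = 0.774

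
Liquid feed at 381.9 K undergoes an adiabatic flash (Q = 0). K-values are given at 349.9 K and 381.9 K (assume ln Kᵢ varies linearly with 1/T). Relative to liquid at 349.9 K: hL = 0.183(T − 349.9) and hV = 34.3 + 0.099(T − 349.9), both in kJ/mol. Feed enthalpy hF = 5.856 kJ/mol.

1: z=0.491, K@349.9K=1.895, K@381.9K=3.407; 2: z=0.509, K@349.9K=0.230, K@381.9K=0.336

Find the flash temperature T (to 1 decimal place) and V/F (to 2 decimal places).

Adiabatic flash: solve Rachford–Rice at each trial T, then check hF = ψ·hV(T) + (1−ψ)·hL(T).
  T = 349.9 K: K = (1.895, 0.230), RR gives ψ = 0.069, H_out = 2.365 kJ/mol
  T = 381.9 K: K = (3.407, 0.336), RR gives ψ = 0.528, H_out = 22.547 kJ/mol
  T = 365.9 K: K = (2.574, 0.280), RR gives ψ = 0.359, H_out = 14.752 kJ/mol
  T = 357.9 K: K = (2.216, 0.254), RR gives ψ = 0.240, H_out = 9.535 kJ/mol
  T = 353.9 K: K = (2.051, 0.242), RR gives ψ = 0.164, H_out = 6.286 kJ/mol
  T = 351.9 K: K = (1.972, 0.236), RR gives ψ = 0.119, H_out = 4.426 kJ/mol
Linear interpolation between T = 351.9 (H_out = 4.426) and T = 353.9 (H_out = 6.286) on hF = 5.856 gives T ≈ 353.4 K, at which ψ = 0.15.

T = 353.4 K, V/F = 0.15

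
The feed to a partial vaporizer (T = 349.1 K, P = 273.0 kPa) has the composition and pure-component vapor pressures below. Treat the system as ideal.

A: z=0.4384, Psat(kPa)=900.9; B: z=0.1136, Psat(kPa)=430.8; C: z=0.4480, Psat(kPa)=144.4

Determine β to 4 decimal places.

Raoult's law: Kᵢ = Pᵢˢᵃᵗ/P = Pᵢˢᵃᵗ/273.0.
  K_A = 900.9/273.0 = 3.300000, K_B = 430.8/273.0 = 1.578022, K_C = 144.4/273.0 = 0.528938
Rachford–Rice: g(β) = Σ zᵢ(Kᵢ−1)/(1+β(Kᵢ−1)) = 0.
Check two-phase: ΣzᵢKᵢ = 1.8629 > 1 and Σzᵢ/Kᵢ = 1.0518 > 1, so g(0) = 0.8629 > 0 and g(1) = -0.0518 < 0.
Newton iteration, β⁰ = 0.5:
  β = 0.5000: g = 0.24387, g' = -0.6947 → β = 0.8511
  β = 0.8511: g = 0.03269, g' = -0.5592 → β = 0.9095
  β = 0.9095: g = -0.00008, g' = -0.5632 → β = 0.9094
Converged at β = 0.9094.

β = 0.9094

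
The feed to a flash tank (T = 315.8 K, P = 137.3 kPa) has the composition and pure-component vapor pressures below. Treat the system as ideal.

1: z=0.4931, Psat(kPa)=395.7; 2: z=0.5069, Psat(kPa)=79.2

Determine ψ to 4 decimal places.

ψ = 0.8959

Raoult's law: Kᵢ = Pᵢˢᵃᵗ/P = Pᵢˢᵃᵗ/137.3.
  K_1 = 395.7/137.3 = 2.882010, K_2 = 79.2/137.3 = 0.576839
Binary case is linear: z₁(K₁−1)(1+ψ(K₂−1)) + z₂(K₂−1)(1+ψ(K₁−1)) = 0
⇒ ψ = [z₁(K₁−1)+z₂(K₂−1)] / [−(K₁−1)(K₂−1)] = 0.71352/0.79639 = 0.8959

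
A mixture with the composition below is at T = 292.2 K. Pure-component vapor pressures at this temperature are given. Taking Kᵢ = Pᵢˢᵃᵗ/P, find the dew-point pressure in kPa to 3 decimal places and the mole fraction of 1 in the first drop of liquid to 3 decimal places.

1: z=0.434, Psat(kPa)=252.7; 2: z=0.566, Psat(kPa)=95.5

Pdew = 130.819 kPa, x_1 = 0.225

At the dew point ψ → 1, so Σzᵢ/Kᵢ = 1 with Kᵢ = Pᵢˢᵃᵗ/P ⇒ 1/P = Σzᵢ/Pᵢˢᵃᵗ.
1/P = 0.434/252.7 + 0.566/95.5 = 0.007644 ⇒ P = 130.819 kPa
xᵢ = zᵢP/Pᵢˢᵃᵗ ⇒ x_1 = 0.434·130.819/252.7 = 0.225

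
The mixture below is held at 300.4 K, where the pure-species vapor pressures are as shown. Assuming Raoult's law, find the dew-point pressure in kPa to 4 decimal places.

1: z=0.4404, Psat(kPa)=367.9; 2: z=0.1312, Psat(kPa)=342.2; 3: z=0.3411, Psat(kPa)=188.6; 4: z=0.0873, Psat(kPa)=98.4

At the dew point ψ → 1, so Σzᵢ/Kᵢ = 1 with Kᵢ = Pᵢˢᵃᵗ/P ⇒ 1/P = Σzᵢ/Pᵢˢᵃᵗ.
1/P = 0.4404/367.9 + 0.1312/342.2 + 0.3411/188.6 + 0.0873/98.4 = 0.0042763 ⇒ P = 233.8497 kPa

Pdew = 233.8497 kPa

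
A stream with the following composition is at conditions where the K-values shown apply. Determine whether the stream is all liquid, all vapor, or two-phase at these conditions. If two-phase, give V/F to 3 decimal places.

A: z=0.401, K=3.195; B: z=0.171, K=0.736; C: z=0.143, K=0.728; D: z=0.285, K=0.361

ΣzᵢKᵢ = 1.614; Σzᵢ/Kᵢ = 1.344.
Both exceed 1, so a two-phase solution exists.
Newton–Raphson from ψ = 0.64:
  ψ = 0.640: g = -0.0435, g' = -0.700 → ψ = 0.578
Converged at ψ = 0.578.

two-phase, V/F = 0.578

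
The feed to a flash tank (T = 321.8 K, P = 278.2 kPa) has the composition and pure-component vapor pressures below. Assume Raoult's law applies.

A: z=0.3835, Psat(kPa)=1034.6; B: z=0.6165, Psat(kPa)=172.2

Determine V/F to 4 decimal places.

Raoult's law: Kᵢ = Pᵢˢᵃᵗ/P = Pᵢˢᵃᵗ/278.2.
  K_A = 1034.6/278.2 = 3.718907, K_B = 172.2/278.2 = 0.618979
Rachford–Rice: g(V/F) = Σ zᵢ(Kᵢ−1)/(1+V/F(Kᵢ−1)) = 0.
g(0) = ΣzᵢKᵢ − 1 = 0.8078 and g(1) = 1 − Σzᵢ/Kᵢ = -0.0991, so a root lies in (0, 1).
Iterate (Newton) starting at V/F = 0.5:
  V/F = 0.5000: g = 0.15174, g' = -0.6458 → V/F = 0.7350
  V/F = 0.7350: g = 0.02150, g' = -0.4880 → V/F = 0.7790
  V/F = 0.7790: g = 0.00035, g' = -0.4726 → V/F = 0.7798
Converged at V/F = 0.7798.

V/F = 0.7798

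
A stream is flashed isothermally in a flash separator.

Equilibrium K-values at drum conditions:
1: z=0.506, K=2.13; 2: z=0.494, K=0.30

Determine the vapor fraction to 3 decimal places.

ψ = 0.286

Iterate (Newton) starting at ψ = 0.5:
  ψ = 0.500: g = -0.1666, g' = -0.837 → ψ = 0.301
  ψ = 0.301: g = -0.0113, g' = -0.748 → ψ = 0.286
Converged at ψ = 0.286.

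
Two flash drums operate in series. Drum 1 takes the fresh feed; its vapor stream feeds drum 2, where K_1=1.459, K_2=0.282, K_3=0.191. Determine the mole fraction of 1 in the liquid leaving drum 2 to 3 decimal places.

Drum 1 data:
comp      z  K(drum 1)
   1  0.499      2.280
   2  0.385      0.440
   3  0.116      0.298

x_1 (drum 2) = 0.616

Drum 1:
Rachford–Rice: g(ψ₁) = Σ zᵢ(Kᵢ−1)/(1+ψ₁(Kᵢ−1)) = 0.
Feasibility: ΣzᵢKᵢ = 1.342, Σzᵢ/Kᵢ = 1.483 — both > 1, two phases present.
Iterate (Newton) starting at ψ₁ = 0.39:
  ψ₁ = 0.390: g = 0.0381, g' = -0.670 → ψ₁ = 0.447
Converged at ψ₁ = 0.447.
Drum-1 compositions:
  1: x = 0.317, y = 0.724
  2: x = 0.514, y = 0.226
  3: x = 0.169, y = 0.050
Drum-2 feed = drum-1 vapor: z₂ = (0.7237, 0.2260, 0.0504).
Drum 2:
Rachford–Rice: g(ψ₂) = Σ zᵢ(Kᵢ−1)/(1+ψ₂(Kᵢ−1)) = 0.
g(0) = ΣzᵢKᵢ − 1 = 0.129 and g(1) = 1 − Σzᵢ/Kᵢ = -0.561, so a root lies in (0, 1).
Iterate (Newton) starting at ψ₂ = 0.33:
  ψ₂ = 0.330: g = 0.0202, g' = -0.376 → ψ₂ = 0.384
  ψ₂ = 0.384: g = -0.0007, g' = -0.402 → ψ₂ = 0.382
Converged at ψ₂ = 0.382.
  1: x = 0.616, y = 0.898
  2: x = 0.311, y = 0.088
  3: x = 0.073, y = 0.014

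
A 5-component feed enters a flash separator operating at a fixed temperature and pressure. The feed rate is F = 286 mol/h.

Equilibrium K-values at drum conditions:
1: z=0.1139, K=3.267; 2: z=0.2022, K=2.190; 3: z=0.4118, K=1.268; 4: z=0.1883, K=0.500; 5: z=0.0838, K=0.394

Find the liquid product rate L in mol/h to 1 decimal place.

L = 24.1 mol/h

Rachford–Rice: g(V/F) = Σ zᵢ(Kᵢ−1)/(1+V/F(Kᵢ−1)) = 0.
Check two-phase: ΣzᵢKᵢ = 1.4643 > 1 and Σzᵢ/Kᵢ = 1.0412 > 1, so g(0) = 0.4643 > 0 and g(1) = -0.0412 < 0.
Iterate (Newton) starting at V/F = 0.37:
  V/F = 0.3700: g = 0.22691, g' = -0.4576 → V/F = 0.8658
  V/F = 0.8658: g = 0.02237, g' = -0.4382 → V/F = 0.9169
  V/F = 0.9169: g = -0.00059, g' = -0.4627 → V/F = 0.9156
Converged at V/F = 0.9156.
Then V = V/F·F = 0.9156·286 = 261.9 mol/h and L = F − V = 24.1 mol/h.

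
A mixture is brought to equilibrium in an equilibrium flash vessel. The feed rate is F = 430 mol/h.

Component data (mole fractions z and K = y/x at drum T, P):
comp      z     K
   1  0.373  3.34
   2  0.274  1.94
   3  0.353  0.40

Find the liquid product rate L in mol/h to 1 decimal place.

L = 63.0 mol/h

Rachford–Rice: g(ψ) = Σ zᵢ(Kᵢ−1)/(1+ψ(Kᵢ−1)) = 0.
Check two-phase: ΣzᵢKᵢ = 1.919 > 1 and Σzᵢ/Kᵢ = 1.135 > 1, so g(0) = 0.919 > 0 and g(1) = -0.135 < 0.
Newton–Raphson from ψ = 0.33:
  ψ = 0.330: g = 0.4250, g' = -0.989 → ψ = 0.760
  ψ = 0.760: g = 0.0752, g' = -0.776 → ψ = 0.857
  ψ = 0.857: g = -0.0026, g' = -0.839 → ψ = 0.854
Converged at ψ = 0.854.
Then V = ψ·F = 0.8535·430 = 367.0 mol/h and L = F − V = 63.0 mol/h.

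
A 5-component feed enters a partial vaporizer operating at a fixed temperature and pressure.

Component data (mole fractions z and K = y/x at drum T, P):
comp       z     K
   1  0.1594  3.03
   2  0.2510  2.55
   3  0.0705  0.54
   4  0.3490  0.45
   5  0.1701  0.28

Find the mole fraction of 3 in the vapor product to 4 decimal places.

y_3 = 0.0454

Material balance + equilibrium reduce to Σ zᵢ(Kᵢ−1)/(1+β(Kᵢ−1)) = 0.
Feasibility: ΣzᵢKᵢ = 1.3658, Σzᵢ/Kᵢ = 1.6646 — both > 1, two phases present.
Newton iteration, β⁰ = 0.5:
  β = 0.5000: g = -0.11847, g' = -0.7945 → β = 0.3509
  β = 0.3509: g = 0.00058, g' = -0.8182 → β = 0.3516
Converged at β = 0.3516.
Compositions from xᵢ = zᵢ/(1+β(Kᵢ−1)), yᵢ = Kᵢxᵢ:
  1: x = 0.0930, y = 0.2818
  2: x = 0.1625, y = 0.4143
  3: x = 0.0841, y = 0.0454
  4: x = 0.4327, y = 0.1947
  5: x = 0.2278, y = 0.0638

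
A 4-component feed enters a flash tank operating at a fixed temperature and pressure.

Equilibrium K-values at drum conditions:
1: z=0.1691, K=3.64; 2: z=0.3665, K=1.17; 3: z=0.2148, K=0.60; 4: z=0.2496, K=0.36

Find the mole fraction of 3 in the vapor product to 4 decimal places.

y_3 = 0.1480

Let ψ = V/F and solve Σ zᵢ(Kᵢ−1)/(1+ψ(Kᵢ−1)) = 0.
Feasibility: ΣzᵢKᵢ = 1.2631, Σzᵢ/Kᵢ = 1.4110 — both > 1, two phases present.
Newton iteration, ψ⁰ = 0.5:
  ψ = 0.5000: g = -0.09247, g' = -0.5028 → ψ = 0.3161
  ψ = 0.3161: g = 0.00388, g' = -0.5655 → ψ = 0.3229
  ψ = 0.3229: g = 0.00002, g' = -0.5607 → ψ = 0.3230
Converged at ψ = 0.3230.
Compositions from xᵢ = zᵢ/(1+ψ(Kᵢ−1)), yᵢ = Kᵢxᵢ:
  1: x = 0.0913, y = 0.3322
  2: x = 0.3474, y = 0.4065
  3: x = 0.2467, y = 0.1480
  4: x = 0.3146, y = 0.1133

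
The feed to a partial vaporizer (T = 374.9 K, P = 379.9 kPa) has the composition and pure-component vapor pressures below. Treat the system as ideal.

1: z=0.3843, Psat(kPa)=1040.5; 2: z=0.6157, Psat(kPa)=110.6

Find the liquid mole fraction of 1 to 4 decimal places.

Raoult's law: Kᵢ = Pᵢˢᵃᵗ/P = Pᵢˢᵃᵗ/379.9.
  K_1 = 1040.5/379.9 = 2.738879, K_2 = 110.6/379.9 = 0.291129
Material balance + equilibrium reduce to Σ zᵢ(Kᵢ−1)/(1+β(Kᵢ−1)) = 0.
g(0) = ΣzᵢKᵢ − 1 = 0.2318 and g(1) = 1 − Σzᵢ/Kᵢ = -1.2552, so a root lies in (0, 1).
Binary case is linear: z₁(K₁−1)(1+β(K₂−1)) + z₂(K₂−1)(1+β(K₁−1)) = 0
⇒ β = [z₁(K₁−1)+z₂(K₂−1)] / [−(K₁−1)(K₂−1)] = 0.23180/1.23264 = 0.1881
Compositions from xᵢ = zᵢ/(1+β(Kᵢ−1)), yᵢ = Kᵢxᵢ:
  1: x = 0.2896, y = 0.7932
  2: x = 0.7104, y = 0.2068

x_1 = 0.2896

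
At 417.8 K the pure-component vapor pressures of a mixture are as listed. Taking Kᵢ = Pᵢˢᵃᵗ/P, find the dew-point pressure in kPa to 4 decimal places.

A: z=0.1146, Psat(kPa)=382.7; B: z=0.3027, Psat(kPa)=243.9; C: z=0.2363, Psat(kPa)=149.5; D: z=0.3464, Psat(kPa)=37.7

At the dew point ψ → 1, so Σzᵢ/Kᵢ = 1 with Kᵢ = Pᵢˢᵃᵗ/P ⇒ 1/P = Σzᵢ/Pᵢˢᵃᵗ.
1/P = 0.1146/382.7 + 0.3027/243.9 + 0.2363/149.5 + 0.3464/37.7 = 0.0123095 ⇒ P = 81.2383 kPa

Pdew = 81.2383 kPa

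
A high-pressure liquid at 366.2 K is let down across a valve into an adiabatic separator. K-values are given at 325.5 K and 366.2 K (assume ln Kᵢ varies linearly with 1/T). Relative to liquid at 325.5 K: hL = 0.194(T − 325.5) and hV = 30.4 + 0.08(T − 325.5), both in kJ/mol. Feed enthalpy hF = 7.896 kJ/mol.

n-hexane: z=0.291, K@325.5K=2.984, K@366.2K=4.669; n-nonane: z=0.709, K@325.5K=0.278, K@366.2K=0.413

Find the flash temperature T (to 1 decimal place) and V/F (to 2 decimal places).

T = 342.0 K, V/F = 0.16

Adiabatic flash: solve Rachford–Rice at each trial T, then check hF = ψ·hV(T) + (1−ψ)·hL(T).
  T = 325.5 K: K = (2.984, 0.278), RR gives ψ = 0.046, H_out = 1.389 kJ/mol
  T = 366.2 K: K = (4.669, 0.413), RR gives ψ = 0.303, H_out = 15.688 kJ/mol
  T = 345.9 K: K = (3.784, 0.343), RR gives ψ = 0.188, H_out = 9.243 kJ/mol
  T = 335.7 K: K = (3.372, 0.310), RR gives ψ = 0.123, H_out = 5.568 kJ/mol
  T = 340.8 K: K = (3.575, 0.326), RR gives ψ = 0.157, H_out = 7.455 kJ/mol
  T = 343.4 K: K = (3.681, 0.335), RR gives ψ = 0.173, H_out = 8.378 kJ/mol
  T = 342.1 K: K = (3.628, 0.330), RR gives ψ = 0.165, H_out = 7.920 kJ/mol
Linear interpolation between T = 340.8 (H_out = 7.455) and T = 342.1 (H_out = 7.920) on hF = 7.896 gives T ≈ 342.0 K, at which ψ = 0.16.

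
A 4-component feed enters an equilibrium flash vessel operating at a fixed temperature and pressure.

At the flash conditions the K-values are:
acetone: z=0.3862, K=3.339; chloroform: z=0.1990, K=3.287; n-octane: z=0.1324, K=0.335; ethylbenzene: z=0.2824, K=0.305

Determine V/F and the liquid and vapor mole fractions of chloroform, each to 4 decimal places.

Rachford–Rice: g(V/F) = Σ zᵢ(Kᵢ−1)/(1+V/F(Kᵢ−1)) = 0.
Feasibility: ΣzᵢKᵢ = 2.0741, Σzᵢ/Kᵢ = 1.4973 — both > 1, two phases present.
Newton iteration, V/F⁰ = 0.49:
  V/F = 0.4900: g = 0.20730, g' = -1.1327 → V/F = 0.6730
  V/F = 0.6730: g = 0.00203, g' = -1.1536 → V/F = 0.6748
Converged at V/F = 0.6748.
Compositions from xᵢ = zᵢ/(1+V/F(Kᵢ−1)), yᵢ = Kᵢxᵢ:
  acetone: x = 0.1498, y = 0.5001
  chloroform: x = 0.0782, y = 0.2572
  n-octane: x = 0.2402, y = 0.0805
  ethylbenzene: x = 0.5318, y = 0.1622

V/F = 0.6748, x_chloroform = 0.0782, y_chloroform = 0.2572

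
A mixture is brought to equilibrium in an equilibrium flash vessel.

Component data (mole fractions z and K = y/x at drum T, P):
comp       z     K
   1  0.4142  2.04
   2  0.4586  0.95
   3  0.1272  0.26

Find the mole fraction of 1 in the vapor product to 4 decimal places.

y_1 = 0.4710

Rachford–Rice: g(ψ) = Σ zᵢ(Kᵢ−1)/(1+ψ(Kᵢ−1)) = 0.
Check two-phase: ΣzᵢKᵢ = 1.3137 > 1 and Σzᵢ/Kᵢ = 1.1750 > 1, so g(0) = 0.3137 > 0 and g(1) = -0.1750 < 0.
Iterate (Newton) starting at ψ = 0.34:
  ψ = 0.3400: g = 0.16914, g' = -0.3701 → ψ = 0.7971
  ψ = 0.7971: g = -0.01784, g' = -0.5492 → ψ = 0.7646
  ψ = 0.7646: g = -0.00066, g' = -0.5097 → ψ = 0.7633
Converged at ψ = 0.7633.
Compositions from xᵢ = zᵢ/(1+ψ(Kᵢ−1)), yᵢ = Kᵢxᵢ:
  1: x = 0.2309, y = 0.4710
  2: x = 0.4768, y = 0.4530
  3: x = 0.2923, y = 0.0760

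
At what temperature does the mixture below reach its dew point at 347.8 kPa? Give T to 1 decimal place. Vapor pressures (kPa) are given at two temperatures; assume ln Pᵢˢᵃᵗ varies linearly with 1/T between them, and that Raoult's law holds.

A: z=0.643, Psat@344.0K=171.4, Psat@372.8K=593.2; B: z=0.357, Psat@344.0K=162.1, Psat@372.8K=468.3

Dew-point temperature: Σzᵢ·P/Pᵢˢᵃᵗ(T) = 1. Interpolate ln Pᵢˢᵃᵗ = aᵢ + bᵢ/T.
  T = 344.0 K: ΣzᵢP/Pᵢˢᵃᵗ = 2.0707
  T = 372.8 K: ΣzᵢP/Pᵢˢᵃᵗ = 0.6421
  T = 358.4 K: ΣzᵢP/Pᵢˢᵃᵗ = 1.1252
  T = 365.6 K: ΣzᵢP/Pᵢˢᵃᵗ = 0.8452
  T = 362.0 K: ΣzᵢP/Pᵢˢᵃᵗ = 0.9737
  T = 360.2 K: ΣzᵢP/Pᵢˢᵃᵗ = 1.0464
Interpolating between 360.2 K and 362.0 K gives T ≈ 361.3 K.

T = 361.3 K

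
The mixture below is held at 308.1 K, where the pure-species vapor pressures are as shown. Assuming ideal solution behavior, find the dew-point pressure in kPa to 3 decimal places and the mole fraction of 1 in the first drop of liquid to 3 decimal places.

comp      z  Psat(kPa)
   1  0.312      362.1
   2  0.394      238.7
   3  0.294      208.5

At the dew point ψ → 1, so Σzᵢ/Kᵢ = 1 with Kᵢ = Pᵢˢᵃᵗ/P ⇒ 1/P = Σzᵢ/Pᵢˢᵃᵗ.
1/P = 0.312/362.1 + 0.394/238.7 + 0.294/208.5 = 0.003922 ⇒ P = 254.951 kPa
xᵢ = zᵢP/Pᵢˢᵃᵗ ⇒ x_1 = 0.312·254.951/362.1 = 0.220

Pdew = 254.951 kPa, x_1 = 0.220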